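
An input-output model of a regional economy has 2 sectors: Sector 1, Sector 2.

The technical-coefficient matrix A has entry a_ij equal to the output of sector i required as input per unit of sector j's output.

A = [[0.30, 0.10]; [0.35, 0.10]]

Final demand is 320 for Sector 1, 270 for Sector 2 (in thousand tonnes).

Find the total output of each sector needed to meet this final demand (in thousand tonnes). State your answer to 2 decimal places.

x_1 = 529.41, x_2 = 505.88

I − A =
  [   0.70    -0.10]
  [  -0.35     0.90]
det(I−A) = (0.70)(0.90) − (-0.10)(-0.35) = 0.5950
adj(I−A) = [[0.90, 0.10], [0.35, 0.70]]
(I − A)⁻¹ = adj(I−A) / det(I−A) ≈
  [   1.5126     0.1681]
  [   0.5882     1.1765]
x = (I − A)⁻¹ d = adj(I−A)·d / det(I−A), with det(I−A) = 0.5950:
  x_1 = (0.90·320 + 0.10·270) / 0.5950 = 315.00 / 0.5950 ≈ 529.41
  x_2 = (0.35·320 + 0.70·270) / 0.5950 = 301.00 / 0.5950 ≈ 505.88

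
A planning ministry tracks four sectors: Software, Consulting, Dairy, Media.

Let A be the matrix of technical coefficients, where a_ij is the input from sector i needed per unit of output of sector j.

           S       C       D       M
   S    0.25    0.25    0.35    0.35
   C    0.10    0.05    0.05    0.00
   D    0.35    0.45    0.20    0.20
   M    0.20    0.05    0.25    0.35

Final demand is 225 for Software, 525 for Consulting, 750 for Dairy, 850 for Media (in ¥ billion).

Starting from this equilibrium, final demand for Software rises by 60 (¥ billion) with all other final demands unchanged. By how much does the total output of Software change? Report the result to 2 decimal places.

I − A =
  [   0.75    -0.25    -0.35    -0.35]
  [  -0.10     0.95    -0.05     0.00]
  [  -0.35    -0.45     0.80    -0.20]
  [  -0.20    -0.05    -0.25     0.65]
Compute the cofactors C_ij = (−1)^(i+j)·(3×3 minor ij) of I−A; the adjugate is their transpose:
adj(I−A) = Cᵀ =
  [ 0.431375   0.276750   0.308250   0.327125]
  [ 0.060375   0.172250   0.052375   0.048625]
  [ 0.284375   0.268375   0.378625   0.269625]
  [ 0.246750   0.201625   0.244500   0.396625]
det(I−A) = Σ_j (I−A)_1j·C_1j = (0.75)(0.431375) + (-0.25)(0.060375) + (-0.35)(0.284375) + (-0.35)(0.246750) = 0.12254375
(I − A)⁻¹ = adj(I−A) / det(I−A) ≈
  [   3.5202     2.2584     2.5154     2.6695]
  [   0.4927     1.4056     0.4274     0.3968]
  [   2.3206     2.1900     3.0897     2.2002]
  [   2.0136     1.6453     1.9952     3.2366]
Δx = (I − A)⁻¹ Δd with Δd having +60 in the Software component and 0 elsewhere.
So Δx_S = L_SS · (+60), where L_SS = adj(I−A)_SS / det(I−A) = 0.431375 / 0.12254375.
Δx_S = 0.431375 × (+60) / 0.12254375 = 25.8825 / 0.12254375 ≈ 211.21.

Δx_S = 211.21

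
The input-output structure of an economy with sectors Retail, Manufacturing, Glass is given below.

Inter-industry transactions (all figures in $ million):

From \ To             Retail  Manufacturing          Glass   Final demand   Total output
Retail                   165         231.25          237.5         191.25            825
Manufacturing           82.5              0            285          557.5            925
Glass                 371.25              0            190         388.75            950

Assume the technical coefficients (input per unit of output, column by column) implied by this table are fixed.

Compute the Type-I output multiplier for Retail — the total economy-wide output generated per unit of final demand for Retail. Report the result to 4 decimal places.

Technical coefficients a_ij = z_ij / X_j:
  a_11 = 165/825 = 0.20, a_21 = 82.5/825 = 0.10, a_31 = 371.25/825 = 0.45
  a_12 = 231.25/925 = 0.25, a_22 = 0/925 = 0.00, a_32 = 0/925 = 0.00
  a_13 = 237.5/950 = 0.25, a_23 = 285/950 = 0.30, a_33 = 190/950 = 0.20
I − A =
  [   0.80    -0.25    -0.25]
  [  -0.10     1.00    -0.30]
  [  -0.45     0.00     0.80]
Cofactors of I−A, C_ij = (−1)^(i+j)·(minor ij) (rows/columns in the sector order above):
  C_11 = (1.00)(0.80) − (-0.30)(0.00) = 0.8000
  C_12 = −[(-0.10)(0.80) − (-0.30)(-0.45)] = 0.2150
  C_13 = (-0.10)(0.00) − (1.00)(-0.45) = 0.4500
  C_21 = −[(-0.25)(0.80) − (-0.25)(0.00)] = 0.2000
  C_22 = (0.80)(0.80) − (-0.25)(-0.45) = 0.5275
  C_23 = −[(0.80)(0.00) − (-0.25)(-0.45)] = 0.1125
  C_31 = (-0.25)(-0.30) − (-0.25)(1.00) = 0.3250
  C_32 = −[(0.80)(-0.30) − (-0.25)(-0.10)] = 0.2650
  C_33 = (0.80)(1.00) − (-0.25)(-0.10) = 0.7750
det(I−A) = Σ_j (I−A)_1j·C_1j = (0.80)(0.8000) + (-0.25)(0.2150) + (-0.25)(0.4500) = 0.47375
adj(I−A) = Cᵀ =
  [ 0.8000   0.2000   0.3250]
  [ 0.2150   0.5275   0.2650]
  [ 0.4500   0.1125   0.7750]
(I − A)⁻¹ = adj(I−A) / det(I−A) ≈
  [   1.68865     0.42216     0.68602]
  [   0.45383     1.11346     0.55937]
  [   0.94987     0.23747     1.63588]
The output multiplier for sector j is the column-j sum of the Leontief inverse (I − A)⁻¹ = adj(I−A) / det(I−A).
Column 1 of adj(I−A): (0.8000, 0.2150, 0.4500); det(I−A) = 0.47375.
m_1 = (0.8000 + 0.2150 + 0.4500) / 0.47375 = 1.465 / 0.47375 ≈ 3.0923.

m_1 = 3.0923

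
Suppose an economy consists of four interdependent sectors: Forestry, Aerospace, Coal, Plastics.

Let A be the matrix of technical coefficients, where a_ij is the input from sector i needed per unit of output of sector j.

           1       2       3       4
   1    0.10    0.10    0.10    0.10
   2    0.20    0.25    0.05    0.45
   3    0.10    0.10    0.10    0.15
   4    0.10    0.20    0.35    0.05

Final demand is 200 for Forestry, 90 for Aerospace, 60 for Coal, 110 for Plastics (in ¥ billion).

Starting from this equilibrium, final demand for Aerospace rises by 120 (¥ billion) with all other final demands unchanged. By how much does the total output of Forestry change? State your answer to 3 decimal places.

I − A =
  [   0.90    -0.10    -0.10    -0.10]
  [  -0.20     0.75    -0.05    -0.45]
  [  -0.10    -0.10     0.90    -0.15]
  [  -0.10    -0.20    -0.35     0.95]
Compute the cofactors C_ij = (−1)^(i+j)·(3×3 minor ij) of I−A; the adjugate is their transpose:
adj(I−A) = Cᵀ =
  [ 0.498875   0.114250   0.110000   0.124000]
  [ 0.222250   0.698750   0.214500   0.388250]
  [ 0.103000   0.124500   0.525250   0.152750]
  [ 0.137250   0.205000   0.250250   0.575000]
det(I−A) = Σ_j (I−A)_1j·C_1j = (0.90)(0.498875) + (-0.10)(0.222250) + (-0.10)(0.103000) + (-0.10)(0.137250) = 0.4027375
(I − A)⁻¹ = adj(I−A) / det(I−A) ≈
  [   1.2387     0.2837     0.2731     0.3079]
  [   0.5518     1.7350     0.5326     0.9640]
  [   0.2557     0.3091     1.3042     0.3793]
  [   0.3408     0.5090     0.6214     1.4277]
Δx = (I − A)⁻¹ Δd with Δd having +120 in the Aerospace component and 0 elsewhere.
So Δx_1 = L_12 · (+120), where L_12 = adj(I−A)_12 / det(I−A) = 0.114250 / 0.4027375.
Δx_1 = 0.114250 × (+120) / 0.4027375 = 13.71 / 0.4027375 ≈ 34.042.

Δx_1 = 34.042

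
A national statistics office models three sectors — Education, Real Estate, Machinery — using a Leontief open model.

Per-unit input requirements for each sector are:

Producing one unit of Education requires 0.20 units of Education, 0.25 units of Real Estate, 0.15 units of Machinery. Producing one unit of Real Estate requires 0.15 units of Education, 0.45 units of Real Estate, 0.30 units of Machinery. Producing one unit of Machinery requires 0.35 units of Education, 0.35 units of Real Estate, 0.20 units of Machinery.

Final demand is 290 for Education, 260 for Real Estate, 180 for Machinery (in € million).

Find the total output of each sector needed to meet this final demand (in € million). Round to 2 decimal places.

I − A =
  [   0.80    -0.15    -0.35]
  [  -0.25     0.55    -0.35]
  [  -0.15    -0.30     0.80]
Cofactors of I−A, C_ij = (−1)^(i+j)·(minor ij) (rows/columns in the sector order above):
  C_11 = (0.55)(0.80) − (-0.35)(-0.30) = 0.3350
  C_12 = −[(-0.25)(0.80) − (-0.35)(-0.15)] = 0.2525
  C_13 = (-0.25)(-0.30) − (0.55)(-0.15) = 0.1575
  C_21 = −[(-0.15)(0.80) − (-0.35)(-0.30)] = 0.2250
  C_22 = (0.80)(0.80) − (-0.35)(-0.15) = 0.5875
  C_23 = −[(0.80)(-0.30) − (-0.15)(-0.15)] = 0.2625
  C_31 = (-0.15)(-0.35) − (-0.35)(0.55) = 0.2450
  C_32 = −[(0.80)(-0.35) − (-0.35)(-0.25)] = 0.3675
  C_33 = (0.80)(0.55) − (-0.15)(-0.25) = 0.4025
det(I−A) = Σ_j (I−A)_1j·C_1j = (0.80)(0.3350) + (-0.15)(0.2525) + (-0.35)(0.1575) = 0.1750
adj(I−A) = Cᵀ =
  [ 0.3350   0.2250   0.2450]
  [ 0.2525   0.5875   0.3675]
  [ 0.1575   0.2625   0.4025]
(I − A)⁻¹ = adj(I−A) / det(I−A) ≈
  [   1.9143     1.2857     1.4000]
  [   1.4429     3.3571     2.1000]
  [   0.9000     1.5000     2.3000]
x = (I − A)⁻¹ d = adj(I−A)·d / det(I−A), with det(I−A) = 0.1750:
  x_1 = (0.3350·290 + 0.2250·260 + 0.2450·180) / 0.1750 = 199.75 / 0.1750 ≈ 1141.43
  x_2 = (0.2525·290 + 0.5875·260 + 0.3675·180) / 0.1750 = 292.125 / 0.1750 ≈ 1669.29
  x_3 = (0.1575·290 + 0.2625·260 + 0.4025·180) / 0.1750 = 186.375 / 0.1750 = 1065.00

x_1 = 1141.43, x_2 = 1669.29, x_3 = 1065.00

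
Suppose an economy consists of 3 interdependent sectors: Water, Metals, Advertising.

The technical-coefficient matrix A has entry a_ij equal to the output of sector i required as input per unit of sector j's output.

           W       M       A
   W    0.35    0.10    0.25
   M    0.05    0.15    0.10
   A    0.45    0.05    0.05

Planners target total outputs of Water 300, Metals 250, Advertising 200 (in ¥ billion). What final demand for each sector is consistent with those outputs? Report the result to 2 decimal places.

d_W = 120.00, d_M = 177.50, d_A = 42.50

I − A =
  [   0.65    -0.10    -0.25]
  [  -0.05     0.85    -0.10]
  [  -0.45    -0.05     0.95]
d = (I − A) x:
  d_W = (+0.65)·300 + (-0.10)·250 + (-0.25)·200 = 120.00
  d_M = (-0.05)·300 + (+0.85)·250 + (-0.10)·200 = 177.50
  d_A = (-0.45)·300 + (-0.05)·250 + (+0.95)·200 = 42.50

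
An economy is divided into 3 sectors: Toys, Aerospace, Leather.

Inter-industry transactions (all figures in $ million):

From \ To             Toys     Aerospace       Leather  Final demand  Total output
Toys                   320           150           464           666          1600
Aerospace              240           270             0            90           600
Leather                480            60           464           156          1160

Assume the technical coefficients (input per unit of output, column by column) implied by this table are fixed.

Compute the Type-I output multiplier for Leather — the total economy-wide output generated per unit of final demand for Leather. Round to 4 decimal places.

Technical coefficients a_ij = z_ij / X_j:
  a_11 = 320/1600 = 0.20, a_21 = 240/1600 = 0.15, a_31 = 480/1600 = 0.30
  a_12 = 150/600 = 0.25, a_22 = 270/600 = 0.45, a_32 = 60/600 = 0.10
  a_13 = 464/1160 = 0.40, a_23 = 0/1160 = 0.00, a_33 = 464/1160 = 0.40
I − A =
  [   0.80    -0.25    -0.40]
  [  -0.15     0.55     0.00]
  [  -0.30    -0.10     0.60]
Cofactors of I−A, C_ij = (−1)^(i+j)·(minor ij) (rows/columns in the sector order above):
  C_11 = (0.55)(0.60) − (0.00)(-0.10) = 0.3300
  C_12 = −[(-0.15)(0.60) − (0.00)(-0.30)] = 0.0900
  C_13 = (-0.15)(-0.10) − (0.55)(-0.30) = 0.1800
  C_21 = −[(-0.25)(0.60) − (-0.40)(-0.10)] = 0.1900
  C_22 = (0.80)(0.60) − (-0.40)(-0.30) = 0.3600
  C_23 = −[(0.80)(-0.10) − (-0.25)(-0.30)] = 0.1550
  C_31 = (-0.25)(0.00) − (-0.40)(0.55) = 0.2200
  C_32 = −[(0.80)(0.00) − (-0.40)(-0.15)] = 0.0600
  C_33 = (0.80)(0.55) − (-0.25)(-0.15) = 0.4025
det(I−A) = Σ_j (I−A)_1j·C_1j = (0.80)(0.3300) + (-0.25)(0.0900) + (-0.40)(0.1800) = 0.1695
adj(I−A) = Cᵀ =
  [ 0.3300   0.1900   0.2200]
  [ 0.0900   0.3600   0.0600]
  [ 0.1800   0.1550   0.4025]
(I − A)⁻¹ = adj(I−A) / det(I−A) ≈
  [   1.94690     1.12094     1.29794]
  [   0.53097     2.12389     0.35398]
  [   1.06195     0.91445     2.37463]
The output multiplier for sector j is the column-j sum of the Leontief inverse (I − A)⁻¹ = adj(I−A) / det(I−A).
Column 3 of adj(I−A): (0.2200, 0.0600, 0.4025); det(I−A) = 0.1695.
m_3 = (0.2200 + 0.0600 + 0.4025) / 0.1695 = 0.6825 / 0.1695 ≈ 4.0265.

m_3 = 4.0265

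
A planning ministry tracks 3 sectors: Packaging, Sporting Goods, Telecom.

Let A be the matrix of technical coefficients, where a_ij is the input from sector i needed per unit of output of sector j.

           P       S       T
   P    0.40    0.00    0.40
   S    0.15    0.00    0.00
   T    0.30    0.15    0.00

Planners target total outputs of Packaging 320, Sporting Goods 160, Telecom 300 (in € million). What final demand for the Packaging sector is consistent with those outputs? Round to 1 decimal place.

d_P = 72.0

I − A =
  [   0.60     0.00    -0.40]
  [  -0.15     1.00     0.00]
  [  -0.30    -0.15     1.00]
d = (I − A) x:
  d_P = (+0.60)·320 + (+0.00)·160 + (-0.40)·300 = 72.0
  d_S = (-0.15)·320 + (+1.00)·160 + (+0.00)·300 = 112.0
  d_T = (-0.30)·320 + (-0.15)·160 + (+1.00)·300 = 180.0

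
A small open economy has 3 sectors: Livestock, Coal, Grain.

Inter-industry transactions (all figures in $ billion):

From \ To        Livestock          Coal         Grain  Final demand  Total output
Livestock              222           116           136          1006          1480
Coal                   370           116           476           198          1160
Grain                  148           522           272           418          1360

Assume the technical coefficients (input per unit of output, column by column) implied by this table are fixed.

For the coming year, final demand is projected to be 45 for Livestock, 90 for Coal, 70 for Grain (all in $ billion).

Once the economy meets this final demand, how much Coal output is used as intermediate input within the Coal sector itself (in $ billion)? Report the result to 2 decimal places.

Technical coefficients a_ij = z_ij / X_j:
  a_LL = 222/1480 = 0.15, a_CL = 370/1480 = 0.25, a_GL = 148/1480 = 0.10
  a_LC = 116/1160 = 0.10, a_CC = 116/1160 = 0.10, a_GC = 522/1160 = 0.45
  a_LG = 136/1360 = 0.10, a_CG = 476/1360 = 0.35, a_GG = 272/1360 = 0.20
I − A =
  [   0.85    -0.10    -0.10]
  [  -0.25     0.90    -0.35]
  [  -0.10    -0.45     0.80]
Cofactors of I−A, C_ij = (−1)^(i+j)·(minor ij) (rows/columns in the sector order above):
  C_11 = (0.90)(0.80) − (-0.35)(-0.45) = 0.5625
  C_12 = −[(-0.25)(0.80) − (-0.35)(-0.10)] = 0.2350
  C_13 = (-0.25)(-0.45) − (0.90)(-0.10) = 0.2025
  C_21 = −[(-0.10)(0.80) − (-0.10)(-0.45)] = 0.1250
  C_22 = (0.85)(0.80) − (-0.10)(-0.10) = 0.6700
  C_23 = −[(0.85)(-0.45) − (-0.10)(-0.10)] = 0.3925
  C_31 = (-0.10)(-0.35) − (-0.10)(0.90) = 0.1250
  C_32 = −[(0.85)(-0.35) − (-0.10)(-0.25)] = 0.3225
  C_33 = (0.85)(0.90) − (-0.10)(-0.25) = 0.7400
det(I−A) = Σ_j (I−A)_1j·C_1j = (0.85)(0.5625) + (-0.10)(0.2350) + (-0.10)(0.2025) = 0.434375
adj(I−A) = Cᵀ =
  [ 0.5625   0.1250   0.1250]
  [ 0.2350   0.6700   0.3225]
  [ 0.2025   0.3925   0.7400]
(I − A)⁻¹ = adj(I−A) / det(I−A) ≈
  [   1.2950     0.2878     0.2878]
  [   0.5410     1.5424     0.7424]
  [   0.4662     0.9036     1.7036]
First solve x = (I − A)⁻¹ d = adj(I−A)·d / det(I−A); in particular x_C = (0.2350·45 + 0.6700·90 + 0.3225·70) / 0.434375 = 93.45 / 0.434375 ≈ 215.1367.
Intermediate flow from C to C: z_CC = a_CC · x_C = 0.10 × 93.45 / 0.434375 = 9.345 / 0.434375 ≈ 21.51.

z_CC = 21.51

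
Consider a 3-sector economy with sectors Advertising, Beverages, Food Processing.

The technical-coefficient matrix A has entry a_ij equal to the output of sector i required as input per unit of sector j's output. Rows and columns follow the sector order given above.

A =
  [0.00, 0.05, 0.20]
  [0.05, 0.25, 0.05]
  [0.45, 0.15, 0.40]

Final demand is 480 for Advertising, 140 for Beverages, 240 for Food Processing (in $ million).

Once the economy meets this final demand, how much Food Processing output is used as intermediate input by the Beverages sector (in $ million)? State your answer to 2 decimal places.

z_FB = 44.89

I − A =
  [   1.00    -0.05    -0.20]
  [  -0.05     0.75    -0.05]
  [  -0.45    -0.15     0.60]
Cofactors of I−A, C_ij = (−1)^(i+j)·(minor ij) (rows/columns in the sector order above):
  C_11 = (0.75)(0.60) − (-0.05)(-0.15) = 0.4425
  C_12 = −[(-0.05)(0.60) − (-0.05)(-0.45)] = 0.0525
  C_13 = (-0.05)(-0.15) − (0.75)(-0.45) = 0.3450
  C_21 = −[(-0.05)(0.60) − (-0.20)(-0.15)] = 0.0600
  C_22 = (1.00)(0.60) − (-0.20)(-0.45) = 0.5100
  C_23 = −[(1.00)(-0.15) − (-0.05)(-0.45)] = 0.1725
  C_31 = (-0.05)(-0.05) − (-0.20)(0.75) = 0.1525
  C_32 = −[(1.00)(-0.05) − (-0.20)(-0.05)] = 0.0600
  C_33 = (1.00)(0.75) − (-0.05)(-0.05) = 0.7475
det(I−A) = Σ_j (I−A)_1j·C_1j = (1.00)(0.4425) + (-0.05)(0.0525) + (-0.20)(0.3450) = 0.370875
adj(I−A) = Cᵀ =
  [ 0.4425   0.0600   0.1525]
  [ 0.0525   0.5100   0.0600]
  [ 0.3450   0.1725   0.7475]
(I − A)⁻¹ = adj(I−A) / det(I−A) ≈
  [   1.1931     0.1618     0.4112]
  [   0.1416     1.3751     0.1618]
  [   0.9302     0.4651     2.0155]
First solve x = (I − A)⁻¹ d = adj(I−A)·d / det(I−A); in particular x_B = (0.0525·480 + 0.5100·140 + 0.0600·240) / 0.370875 = 111.00 / 0.370875 ≈ 299.2922.
Intermediate flow from F to B: z_FB = a_FB · x_B = 0.15 × 111.00 / 0.370875 = 16.65 / 0.370875 ≈ 44.89.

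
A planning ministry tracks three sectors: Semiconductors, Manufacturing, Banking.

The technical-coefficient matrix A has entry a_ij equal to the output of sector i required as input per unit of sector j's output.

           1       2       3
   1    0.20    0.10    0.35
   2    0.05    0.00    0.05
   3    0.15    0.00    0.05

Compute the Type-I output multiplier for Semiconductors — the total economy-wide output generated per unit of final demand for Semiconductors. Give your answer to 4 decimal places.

I − A =
  [   0.80    -0.10    -0.35]
  [  -0.05     1.00    -0.05]
  [  -0.15     0.00     0.95]
Cofactors of I−A, C_ij = (−1)^(i+j)·(minor ij) (rows/columns in the sector order above):
  C_11 = (1.00)(0.95) − (-0.05)(0.00) = 0.9500
  C_12 = −[(-0.05)(0.95) − (-0.05)(-0.15)] = 0.0550
  C_13 = (-0.05)(0.00) − (1.00)(-0.15) = 0.1500
  C_21 = −[(-0.10)(0.95) − (-0.35)(0.00)] = 0.0950
  C_22 = (0.80)(0.95) − (-0.35)(-0.15) = 0.7075
  C_23 = −[(0.80)(0.00) − (-0.10)(-0.15)] = 0.0150
  C_31 = (-0.10)(-0.05) − (-0.35)(1.00) = 0.3550
  C_32 = −[(0.80)(-0.05) − (-0.35)(-0.05)] = 0.0575
  C_33 = (0.80)(1.00) − (-0.10)(-0.05) = 0.7950
det(I−A) = Σ_j (I−A)_1j·C_1j = (0.80)(0.9500) + (-0.10)(0.0550) + (-0.35)(0.1500) = 0.7020
adj(I−A) = Cᵀ =
  [ 0.9500   0.0950   0.3550]
  [ 0.0550   0.7075   0.0575]
  [ 0.1500   0.0150   0.7950]
(I − A)⁻¹ = adj(I−A) / det(I−A) ≈
  [   1.35328     0.13533     0.50570]
  [   0.07835     1.00783     0.08191]
  [   0.21368     0.02137     1.13248]
The output multiplier for sector j is the column-j sum of the Leontief inverse (I − A)⁻¹ = adj(I−A) / det(I−A).
Column 1 of adj(I−A): (0.9500, 0.0550, 0.1500); det(I−A) = 0.7020.
m_1 = (0.9500 + 0.0550 + 0.1500) / 0.7020 = 1.155 / 0.7020 ≈ 1.6453.

m_1 = 1.6453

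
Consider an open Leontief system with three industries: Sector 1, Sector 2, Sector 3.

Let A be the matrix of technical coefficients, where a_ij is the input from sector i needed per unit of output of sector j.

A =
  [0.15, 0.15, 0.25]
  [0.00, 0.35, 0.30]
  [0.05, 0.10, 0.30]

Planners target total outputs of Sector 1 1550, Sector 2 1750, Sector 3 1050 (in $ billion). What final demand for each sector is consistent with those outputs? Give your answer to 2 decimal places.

d_1 = 792.50, d_2 = 822.50, d_3 = 482.50

I − A =
  [   0.85    -0.15    -0.25]
  [   0.00     0.65    -0.30]
  [  -0.05    -0.10     0.70]
d = (I − A) x:
  d_1 = (+0.85)·1550 + (-0.15)·1750 + (-0.25)·1050 = 792.50
  d_2 = (+0.00)·1550 + (+0.65)·1750 + (-0.30)·1050 = 822.50
  d_3 = (-0.05)·1550 + (-0.10)·1750 + (+0.70)·1050 = 482.50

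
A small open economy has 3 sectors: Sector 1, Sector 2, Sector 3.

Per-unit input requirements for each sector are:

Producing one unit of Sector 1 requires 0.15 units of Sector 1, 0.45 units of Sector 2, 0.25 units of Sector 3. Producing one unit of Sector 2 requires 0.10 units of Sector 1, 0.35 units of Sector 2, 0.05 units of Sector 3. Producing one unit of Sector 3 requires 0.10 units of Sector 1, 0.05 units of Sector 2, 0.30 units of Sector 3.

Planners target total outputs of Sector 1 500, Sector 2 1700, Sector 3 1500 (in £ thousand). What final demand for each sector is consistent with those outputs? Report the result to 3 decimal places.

d_1 = 105.000, d_2 = 805.000, d_3 = 840.000

I − A =
  [   0.85    -0.10    -0.10]
  [  -0.45     0.65    -0.05]
  [  -0.25    -0.05     0.70]
d = (I − A) x:
  d_1 = (+0.85)·500 + (-0.10)·1700 + (-0.10)·1500 = 105.000
  d_2 = (-0.45)·500 + (+0.65)·1700 + (-0.05)·1500 = 805.000
  d_3 = (-0.25)·500 + (-0.05)·1700 + (+0.70)·1500 = 840.000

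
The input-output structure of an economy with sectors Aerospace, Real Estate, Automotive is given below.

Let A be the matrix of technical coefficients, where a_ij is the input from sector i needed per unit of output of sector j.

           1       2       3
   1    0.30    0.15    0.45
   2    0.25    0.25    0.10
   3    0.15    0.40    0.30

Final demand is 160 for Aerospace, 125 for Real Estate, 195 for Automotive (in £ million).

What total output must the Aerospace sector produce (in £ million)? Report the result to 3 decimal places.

I − A =
  [   0.70    -0.15    -0.45]
  [  -0.25     0.75    -0.10]
  [  -0.15    -0.40     0.70]
Cofactors of I−A, C_ij = (−1)^(i+j)·(minor ij) (rows/columns in the sector order above):
  C_11 = (0.75)(0.70) − (-0.10)(-0.40) = 0.4850
  C_12 = −[(-0.25)(0.70) − (-0.10)(-0.15)] = 0.1900
  C_13 = (-0.25)(-0.40) − (0.75)(-0.15) = 0.2125
  C_21 = −[(-0.15)(0.70) − (-0.45)(-0.40)] = 0.2850
  C_22 = (0.70)(0.70) − (-0.45)(-0.15) = 0.4225
  C_23 = −[(0.70)(-0.40) − (-0.15)(-0.15)] = 0.3025
  C_31 = (-0.15)(-0.10) − (-0.45)(0.75) = 0.3525
  C_32 = −[(0.70)(-0.10) − (-0.45)(-0.25)] = 0.1825
  C_33 = (0.70)(0.75) − (-0.15)(-0.25) = 0.4875
det(I−A) = Σ_j (I−A)_1j·C_1j = (0.70)(0.4850) + (-0.15)(0.1900) + (-0.45)(0.2125) = 0.215375
adj(I−A) = Cᵀ =
  [ 0.4850   0.2850   0.3525]
  [ 0.1900   0.4225   0.1825]
  [ 0.2125   0.3025   0.4875]
(I − A)⁻¹ = adj(I−A) / det(I−A) ≈
  [   2.2519     1.3233     1.6367]
  [   0.8822     1.9617     0.8474]
  [   0.9867     1.4045     2.2635]
x = (I − A)⁻¹ d = adj(I−A)·d / det(I−A), with det(I−A) = 0.215375:
  x_1 = (0.4850·160 + 0.2850·125 + 0.3525·195) / 0.215375 = 181.9625 / 0.215375 ≈ 844.864
  x_2 = (0.1900·160 + 0.4225·125 + 0.1825·195) / 0.215375 = 118.80 / 0.215375 ≈ 551.596
  x_3 = (0.2125·160 + 0.3025·125 + 0.4875·195) / 0.215375 = 166.875 / 0.215375 ≈ 774.811

x_1 = 844.864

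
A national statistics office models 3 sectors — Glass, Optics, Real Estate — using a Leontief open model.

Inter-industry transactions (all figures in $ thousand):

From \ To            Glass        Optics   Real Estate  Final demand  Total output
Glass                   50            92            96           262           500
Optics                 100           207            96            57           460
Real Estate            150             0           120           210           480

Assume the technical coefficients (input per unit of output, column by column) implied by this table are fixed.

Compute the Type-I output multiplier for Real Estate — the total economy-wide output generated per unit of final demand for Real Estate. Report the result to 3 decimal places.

Technical coefficients a_ij = z_ij / X_j:
  a_GG = 50/500 = 0.10, a_OG = 100/500 = 0.20, a_RG = 150/500 = 0.30
  a_GO = 92/460 = 0.20, a_OO = 207/460 = 0.45, a_RO = 0/460 = 0.00
  a_GR = 96/480 = 0.20, a_OR = 96/480 = 0.20, a_RR = 120/480 = 0.25
I − A =
  [   0.90    -0.20    -0.20]
  [  -0.20     0.55    -0.20]
  [  -0.30     0.00     0.75]
Cofactors of I−A, C_ij = (−1)^(i+j)·(minor ij) (rows/columns in the sector order above):
  C_11 = (0.55)(0.75) − (-0.20)(0.00) = 0.4125
  C_12 = −[(-0.20)(0.75) − (-0.20)(-0.30)] = 0.2100
  C_13 = (-0.20)(0.00) − (0.55)(-0.30) = 0.1650
  C_21 = −[(-0.20)(0.75) − (-0.20)(0.00)] = 0.1500
  C_22 = (0.90)(0.75) − (-0.20)(-0.30) = 0.6150
  C_23 = −[(0.90)(0.00) − (-0.20)(-0.30)] = 0.0600
  C_31 = (-0.20)(-0.20) − (-0.20)(0.55) = 0.1500
  C_32 = −[(0.90)(-0.20) − (-0.20)(-0.20)] = 0.2200
  C_33 = (0.90)(0.55) − (-0.20)(-0.20) = 0.4550
det(I−A) = Σ_j (I−A)_1j·C_1j = (0.90)(0.4125) + (-0.20)(0.2100) + (-0.20)(0.1650) = 0.29625
adj(I−A) = Cᵀ =
  [ 0.4125   0.1500   0.1500]
  [ 0.2100   0.6150   0.2200]
  [ 0.1650   0.0600   0.4550]
(I − A)⁻¹ = adj(I−A) / det(I−A) ≈
  [   1.3924     0.5063     0.5063]
  [   0.7089     2.0759     0.7426]
  [   0.5570     0.2025     1.5359]
The output multiplier for sector j is the column-j sum of the Leontief inverse (I − A)⁻¹ = adj(I−A) / det(I−A).
Column R of adj(I−A): (0.1500, 0.2200, 0.4550); det(I−A) = 0.29625.
m_R = (0.1500 + 0.2200 + 0.4550) / 0.29625 = 0.825 / 0.29625 ≈ 2.785.

m_R = 2.785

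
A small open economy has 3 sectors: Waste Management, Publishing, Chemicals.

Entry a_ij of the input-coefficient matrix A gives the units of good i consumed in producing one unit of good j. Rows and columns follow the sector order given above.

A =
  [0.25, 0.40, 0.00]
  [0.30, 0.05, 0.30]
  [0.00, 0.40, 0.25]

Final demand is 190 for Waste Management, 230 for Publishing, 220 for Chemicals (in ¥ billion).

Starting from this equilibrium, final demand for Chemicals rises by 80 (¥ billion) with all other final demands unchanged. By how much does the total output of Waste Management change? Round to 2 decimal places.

Δx_W = 27.09

I − A =
  [   0.75    -0.40     0.00]
  [  -0.30     0.95    -0.30]
  [   0.00    -0.40     0.75]
Cofactors of I−A, C_ij = (−1)^(i+j)·(minor ij) (rows/columns in the sector order above):
  C_11 = (0.95)(0.75) − (-0.30)(-0.40) = 0.5925
  C_12 = −[(-0.30)(0.75) − (-0.30)(0.00)] = 0.2250
  C_13 = (-0.30)(-0.40) − (0.95)(0.00) = 0.1200
  C_21 = −[(-0.40)(0.75) − (0.00)(-0.40)] = 0.3000
  C_22 = (0.75)(0.75) − (0.00)(0.00) = 0.5625
  C_23 = −[(0.75)(-0.40) − (-0.40)(0.00)] = 0.3000
  C_31 = (-0.40)(-0.30) − (0.00)(0.95) = 0.1200
  C_32 = −[(0.75)(-0.30) − (0.00)(-0.30)] = 0.2250
  C_33 = (0.75)(0.95) − (-0.40)(-0.30) = 0.5925
det(I−A) = Σ_j (I−A)_1j·C_1j = (0.75)(0.5925) + (-0.40)(0.2250) + (0.00)(0.1200) = 0.354375
adj(I−A) = Cᵀ =
  [ 0.5925   0.3000   0.1200]
  [ 0.2250   0.5625   0.2250]
  [ 0.1200   0.3000   0.5925]
(I − A)⁻¹ = adj(I−A) / det(I−A) ≈
  [   1.6720     0.8466     0.3386]
  [   0.6349     1.5873     0.6349]
  [   0.3386     0.8466     1.6720]
Δx = (I − A)⁻¹ Δd with Δd having +80 in the Chemicals component and 0 elsewhere.
So Δx_W = L_WC · (+80), where L_WC = adj(I−A)_WC / det(I−A) = 0.1200 / 0.354375.
Δx_W = 0.1200 × (+80) / 0.354375 = 9.60 / 0.354375 ≈ 27.09.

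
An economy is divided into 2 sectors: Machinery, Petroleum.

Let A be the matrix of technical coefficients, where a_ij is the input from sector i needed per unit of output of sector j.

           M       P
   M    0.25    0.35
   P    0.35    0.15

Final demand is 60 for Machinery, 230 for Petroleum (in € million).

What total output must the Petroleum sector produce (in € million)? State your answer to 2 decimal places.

x_P = 375.73

I − A =
  [   0.75    -0.35]
  [  -0.35     0.85]
det(I−A) = (0.75)(0.85) − (-0.35)(-0.35) = 0.5150
adj(I−A) = [[0.85, 0.35], [0.35, 0.75]]
(I − A)⁻¹ = adj(I−A) / det(I−A) ≈
  [   1.6505     0.6796]
  [   0.6796     1.4563]
x = (I − A)⁻¹ d = adj(I−A)·d / det(I−A), with det(I−A) = 0.5150:
  x_M = (0.85·60 + 0.35·230) / 0.5150 = 131.50 / 0.5150 ≈ 255.34
  x_P = (0.35·60 + 0.75·230) / 0.5150 = 193.50 / 0.5150 ≈ 375.73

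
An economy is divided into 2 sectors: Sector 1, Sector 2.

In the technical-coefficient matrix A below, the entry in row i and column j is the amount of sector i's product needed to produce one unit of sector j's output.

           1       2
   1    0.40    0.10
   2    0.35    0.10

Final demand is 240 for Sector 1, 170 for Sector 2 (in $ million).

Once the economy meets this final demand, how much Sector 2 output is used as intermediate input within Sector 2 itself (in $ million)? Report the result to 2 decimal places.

I − A =
  [   0.60    -0.10]
  [  -0.35     0.90]
det(I−A) = (0.60)(0.90) − (-0.10)(-0.35) = 0.5050
adj(I−A) = [[0.90, 0.10], [0.35, 0.60]]
(I − A)⁻¹ = adj(I−A) / det(I−A) ≈
  [   1.7822     0.1980]
  [   0.6931     1.1881]
First solve x = (I − A)⁻¹ d = adj(I−A)·d / det(I−A); in particular x_2 = (0.35·240 + 0.60·170) / 0.5050 = 186.00 / 0.5050 ≈ 368.3168.
Intermediate flow from 2 to 2: z_22 = a_22 · x_2 = 0.10 × 186.00 / 0.5050 = 18.60 / 0.5050 ≈ 36.83.

z_22 = 36.83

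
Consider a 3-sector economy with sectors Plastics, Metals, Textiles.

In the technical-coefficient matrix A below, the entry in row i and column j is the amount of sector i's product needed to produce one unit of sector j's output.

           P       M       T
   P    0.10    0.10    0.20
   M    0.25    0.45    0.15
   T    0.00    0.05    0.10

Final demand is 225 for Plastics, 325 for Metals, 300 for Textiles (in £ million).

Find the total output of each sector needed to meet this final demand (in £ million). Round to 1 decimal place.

I − A =
  [   0.90    -0.10    -0.20]
  [  -0.25     0.55    -0.15]
  [   0.00    -0.05     0.90]
Cofactors of I−A, C_ij = (−1)^(i+j)·(minor ij) (rows/columns in the sector order above):
  C_11 = (0.55)(0.90) − (-0.15)(-0.05) = 0.4875
  C_12 = −[(-0.25)(0.90) − (-0.15)(0.00)] = 0.2250
  C_13 = (-0.25)(-0.05) − (0.55)(0.00) = 0.0125
  C_21 = −[(-0.10)(0.90) − (-0.20)(-0.05)] = 0.1000
  C_22 = (0.90)(0.90) − (-0.20)(0.00) = 0.8100
  C_23 = −[(0.90)(-0.05) − (-0.10)(0.00)] = 0.0450
  C_31 = (-0.10)(-0.15) − (-0.20)(0.55) = 0.1250
  C_32 = −[(0.90)(-0.15) − (-0.20)(-0.25)] = 0.1850
  C_33 = (0.90)(0.55) − (-0.10)(-0.25) = 0.4700
det(I−A) = Σ_j (I−A)_1j·C_1j = (0.90)(0.4875) + (-0.10)(0.2250) + (-0.20)(0.0125) = 0.41375
adj(I−A) = Cᵀ =
  [ 0.4875   0.1000   0.1250]
  [ 0.2250   0.8100   0.1850]
  [ 0.0125   0.0450   0.4700]
(I − A)⁻¹ = adj(I−A) / det(I−A) ≈
  [   1.1782     0.2417     0.3021]
  [   0.5438     1.9577     0.4471]
  [   0.0302     0.1088     1.1360]
x = (I − A)⁻¹ d = adj(I−A)·d / det(I−A), with det(I−A) = 0.41375:
  x_P = (0.4875·225 + 0.1000·325 + 0.1250·300) / 0.41375 = 179.6875 / 0.41375 ≈ 434.3
  x_M = (0.2250·225 + 0.8100·325 + 0.1850·300) / 0.41375 = 369.375 / 0.41375 ≈ 892.7
  x_T = (0.0125·225 + 0.0450·325 + 0.4700·300) / 0.41375 = 158.4375 / 0.41375 ≈ 382.9

x_P = 434.3, x_M = 892.7, x_T = 382.9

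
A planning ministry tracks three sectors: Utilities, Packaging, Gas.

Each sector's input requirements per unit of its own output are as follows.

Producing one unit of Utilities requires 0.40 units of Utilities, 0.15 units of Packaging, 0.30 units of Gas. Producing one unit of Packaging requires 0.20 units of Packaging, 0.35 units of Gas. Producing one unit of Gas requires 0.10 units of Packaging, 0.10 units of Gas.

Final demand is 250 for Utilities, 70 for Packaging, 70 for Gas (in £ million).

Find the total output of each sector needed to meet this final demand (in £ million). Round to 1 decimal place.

x_1 = 416.7, x_2 = 202.6, x_3 = 295.4

I − A =
  [   0.60     0.00     0.00]
  [  -0.15     0.80    -0.10]
  [  -0.30    -0.35     0.90]
Cofactors of I−A, C_ij = (−1)^(i+j)·(minor ij) (rows/columns in the sector order above):
  C_11 = (0.80)(0.90) − (-0.10)(-0.35) = 0.6850
  C_12 = −[(-0.15)(0.90) − (-0.10)(-0.30)] = 0.1650
  C_13 = (-0.15)(-0.35) − (0.80)(-0.30) = 0.2925
  C_21 = −[(0.00)(0.90) − (0.00)(-0.35)] = 0.0000
  C_22 = (0.60)(0.90) − (0.00)(-0.30) = 0.5400
  C_23 = −[(0.60)(-0.35) − (0.00)(-0.30)] = 0.2100
  C_31 = (0.00)(-0.10) − (0.00)(0.80) = 0.0000
  C_32 = −[(0.60)(-0.10) − (0.00)(-0.15)] = 0.0600
  C_33 = (0.60)(0.80) − (0.00)(-0.15) = 0.4800
det(I−A) = Σ_j (I−A)_1j·C_1j = (0.60)(0.6850) + (0.00)(0.1650) + (0.00)(0.2925) = 0.4110
adj(I−A) = Cᵀ =
  [ 0.6850   0.0000   0.0000]
  [ 0.1650   0.5400   0.0600]
  [ 0.2925   0.2100   0.4800]
(I − A)⁻¹ = adj(I−A) / det(I−A) ≈
  [   1.6667     0.0000     0.0000]
  [   0.4015     1.3139     0.1460]
  [   0.7117     0.5109     1.1679]
x = (I − A)⁻¹ d = adj(I−A)·d / det(I−A), with det(I−A) = 0.4110:
  x_1 = (0.6850·250 + 0.0000·70 + 0.0000·70) / 0.4110 = 171.25 / 0.4110 ≈ 416.7
  x_2 = (0.1650·250 + 0.5400·70 + 0.0600·70) / 0.4110 = 83.25 / 0.4110 ≈ 202.6
  x_3 = (0.2925·250 + 0.2100·70 + 0.4800·70) / 0.4110 = 121.425 / 0.4110 ≈ 295.4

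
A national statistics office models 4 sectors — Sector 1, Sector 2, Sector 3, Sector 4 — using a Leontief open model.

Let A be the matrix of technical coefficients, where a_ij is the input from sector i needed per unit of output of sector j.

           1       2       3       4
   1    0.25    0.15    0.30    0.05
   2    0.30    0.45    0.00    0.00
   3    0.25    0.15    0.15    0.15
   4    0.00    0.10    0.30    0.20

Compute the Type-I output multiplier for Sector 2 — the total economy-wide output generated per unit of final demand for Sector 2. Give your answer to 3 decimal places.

I − A =
  [   0.75    -0.15    -0.30    -0.05]
  [  -0.30     0.55     0.00     0.00]
  [  -0.25    -0.15     0.85    -0.15]
  [   0.00    -0.10    -0.30     0.80]
Compute the cofactors C_ij = (−1)^(i+j)·(3×3 minor ij) of I−A; the adjugate is their transpose:
adj(I−A) = Cᵀ =
  [ 0.349250   0.142250   0.140250   0.048125]
  [ 0.190500   0.412500   0.076500   0.026250]
  [ 0.150500   0.132500   0.292500   0.064250]
  [ 0.080250   0.101250   0.119250   0.257625]
det(I−A) = Σ_j (I−A)_1j·C_1j = (0.75)(0.349250) + (-0.15)(0.190500) + (-0.30)(0.150500) + (-0.05)(0.080250) = 0.1842
(I − A)⁻¹ = adj(I−A) / det(I−A) ≈
  [   1.8960     0.7723     0.7614     0.2613]
  [   1.0342     2.2394     0.4153     0.1425]
  [   0.8170     0.7193     1.5879     0.3488]
  [   0.4357     0.5497     0.6474     1.3986]
The output multiplier for sector j is the column-j sum of the Leontief inverse (I − A)⁻¹ = adj(I−A) / det(I−A).
Column 2 of adj(I−A): (0.142250, 0.412500, 0.132500, 0.101250); det(I−A) = 0.1842.
m_2 = (0.142250 + 0.412500 + 0.132500 + 0.101250) / 0.1842 = 0.7885 / 0.1842 ≈ 4.281.

m_2 = 4.281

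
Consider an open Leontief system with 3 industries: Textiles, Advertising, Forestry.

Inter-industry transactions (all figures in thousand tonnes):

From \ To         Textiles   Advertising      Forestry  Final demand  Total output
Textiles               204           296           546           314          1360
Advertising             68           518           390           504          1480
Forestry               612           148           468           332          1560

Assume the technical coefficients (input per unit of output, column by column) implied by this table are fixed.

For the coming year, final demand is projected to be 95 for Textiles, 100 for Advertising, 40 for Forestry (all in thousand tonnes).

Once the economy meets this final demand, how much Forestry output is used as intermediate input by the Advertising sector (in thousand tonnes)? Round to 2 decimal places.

z_FA = 28.88

Technical coefficients a_ij = z_ij / X_j:
  a_TT = 204/1360 = 0.15, a_AT = 68/1360 = 0.05, a_FT = 612/1360 = 0.45
  a_TA = 296/1480 = 0.20, a_AA = 518/1480 = 0.35, a_FA = 148/1480 = 0.10
  a_TF = 546/1560 = 0.35, a_AF = 390/1560 = 0.25, a_FF = 468/1560 = 0.30
I − A =
  [   0.85    -0.20    -0.35]
  [  -0.05     0.65    -0.25]
  [  -0.45    -0.10     0.70]
Cofactors of I−A, C_ij = (−1)^(i+j)·(minor ij) (rows/columns in the sector order above):
  C_11 = (0.65)(0.70) − (-0.25)(-0.10) = 0.4300
  C_12 = −[(-0.05)(0.70) − (-0.25)(-0.45)] = 0.1475
  C_13 = (-0.05)(-0.10) − (0.65)(-0.45) = 0.2975
  C_21 = −[(-0.20)(0.70) − (-0.35)(-0.10)] = 0.1750
  C_22 = (0.85)(0.70) − (-0.35)(-0.45) = 0.4375
  C_23 = −[(0.85)(-0.10) − (-0.20)(-0.45)] = 0.1750
  C_31 = (-0.20)(-0.25) − (-0.35)(0.65) = 0.2775
  C_32 = −[(0.85)(-0.25) − (-0.35)(-0.05)] = 0.2300
  C_33 = (0.85)(0.65) − (-0.20)(-0.05) = 0.5425
det(I−A) = Σ_j (I−A)_1j·C_1j = (0.85)(0.4300) + (-0.20)(0.1475) + (-0.35)(0.2975) = 0.231875
adj(I−A) = Cᵀ =
  [ 0.4300   0.1750   0.2775]
  [ 0.1475   0.4375   0.2300]
  [ 0.2975   0.1750   0.5425]
(I − A)⁻¹ = adj(I−A) / det(I−A) ≈
  [   1.8544     0.7547     1.1968]
  [   0.6361     1.8868     0.9919]
  [   1.2830     0.7547     2.3396]
First solve x = (I − A)⁻¹ d = adj(I−A)·d / det(I−A); in particular x_A = (0.1475·95 + 0.4375·100 + 0.2300·40) / 0.231875 = 66.9625 / 0.231875 ≈ 288.7871.
Intermediate flow from F to A: z_FA = a_FA · x_A = 0.10 × 66.9625 / 0.231875 = 6.69625 / 0.231875 ≈ 28.88.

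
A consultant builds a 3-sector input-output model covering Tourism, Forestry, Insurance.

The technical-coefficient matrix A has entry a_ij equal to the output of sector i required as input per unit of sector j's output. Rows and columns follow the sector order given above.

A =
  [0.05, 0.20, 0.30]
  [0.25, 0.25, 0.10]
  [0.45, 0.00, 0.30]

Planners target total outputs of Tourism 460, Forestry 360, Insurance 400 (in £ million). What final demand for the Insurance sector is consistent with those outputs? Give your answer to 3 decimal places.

d_I = 73.000

I − A =
  [   0.95    -0.20    -0.30]
  [  -0.25     0.75    -0.10]
  [  -0.45     0.00     0.70]
d = (I − A) x:
  d_T = (+0.95)·460 + (-0.20)·360 + (-0.30)·400 = 245.000
  d_F = (-0.25)·460 + (+0.75)·360 + (-0.10)·400 = 115.000
  d_I = (-0.45)·460 + (+0.00)·360 + (+0.70)·400 = 73.000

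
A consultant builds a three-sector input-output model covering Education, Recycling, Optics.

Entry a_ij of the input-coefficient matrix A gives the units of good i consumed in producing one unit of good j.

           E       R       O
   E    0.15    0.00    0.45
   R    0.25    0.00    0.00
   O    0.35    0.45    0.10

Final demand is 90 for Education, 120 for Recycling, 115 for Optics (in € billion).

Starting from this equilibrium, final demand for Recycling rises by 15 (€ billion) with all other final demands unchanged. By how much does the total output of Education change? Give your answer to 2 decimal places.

Δx_E = 5.45

I − A =
  [   0.85     0.00    -0.45]
  [  -0.25     1.00     0.00]
  [  -0.35    -0.45     0.90]
Cofactors of I−A, C_ij = (−1)^(i+j)·(minor ij) (rows/columns in the sector order above):
  C_11 = (1.00)(0.90) − (0.00)(-0.45) = 0.9000
  C_12 = −[(-0.25)(0.90) − (0.00)(-0.35)] = 0.2250
  C_13 = (-0.25)(-0.45) − (1.00)(-0.35) = 0.4625
  C_21 = −[(0.00)(0.90) − (-0.45)(-0.45)] = 0.2025
  C_22 = (0.85)(0.90) − (-0.45)(-0.35) = 0.6075
  C_23 = −[(0.85)(-0.45) − (0.00)(-0.35)] = 0.3825
  C_31 = (0.00)(0.00) − (-0.45)(1.00) = 0.4500
  C_32 = −[(0.85)(0.00) − (-0.45)(-0.25)] = 0.1125
  C_33 = (0.85)(1.00) − (0.00)(-0.25) = 0.8500
det(I−A) = Σ_j (I−A)_1j·C_1j = (0.85)(0.9000) + (0.00)(0.2250) + (-0.45)(0.4625) = 0.556875
adj(I−A) = Cᵀ =
  [ 0.9000   0.2025   0.4500]
  [ 0.2250   0.6075   0.1125]
  [ 0.4625   0.3825   0.8500]
(I − A)⁻¹ = adj(I−A) / det(I−A) ≈
  [   1.6162     0.3636     0.8081]
  [   0.4040     1.0909     0.2020]
  [   0.8305     0.6869     1.5264]
Δx = (I − A)⁻¹ Δd with Δd having +15 in the Recycling component and 0 elsewhere.
So Δx_E = L_ER · (+15), where L_ER = adj(I−A)_ER / det(I−A) = 0.2025 / 0.556875.
Δx_E = 0.2025 × (+15) / 0.556875 = 3.0375 / 0.556875 ≈ 5.45.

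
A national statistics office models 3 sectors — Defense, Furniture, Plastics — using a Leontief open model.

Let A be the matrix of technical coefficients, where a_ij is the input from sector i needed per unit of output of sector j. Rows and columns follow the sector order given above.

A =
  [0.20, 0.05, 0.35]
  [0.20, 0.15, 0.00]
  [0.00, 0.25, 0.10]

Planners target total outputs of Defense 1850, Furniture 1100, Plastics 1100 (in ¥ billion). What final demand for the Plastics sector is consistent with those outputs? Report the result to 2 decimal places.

I − A =
  [   0.80    -0.05    -0.35]
  [  -0.20     0.85     0.00]
  [   0.00    -0.25     0.90]
d = (I − A) x:
  d_D = (+0.80)·1850 + (-0.05)·1100 + (-0.35)·1100 = 1040.00
  d_F = (-0.20)·1850 + (+0.85)·1100 + (+0.00)·1100 = 565.00
  d_P = (+0.00)·1850 + (-0.25)·1100 + (+0.90)·1100 = 715.00

d_P = 715.00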